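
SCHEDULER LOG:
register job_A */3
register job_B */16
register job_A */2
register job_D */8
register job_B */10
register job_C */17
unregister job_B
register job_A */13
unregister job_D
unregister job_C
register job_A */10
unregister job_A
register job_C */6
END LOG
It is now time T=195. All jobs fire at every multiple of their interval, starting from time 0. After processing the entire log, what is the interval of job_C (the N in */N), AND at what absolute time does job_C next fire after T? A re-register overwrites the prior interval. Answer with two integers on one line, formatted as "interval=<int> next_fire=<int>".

Answer: interval=6 next_fire=198

Derivation:
Op 1: register job_A */3 -> active={job_A:*/3}
Op 2: register job_B */16 -> active={job_A:*/3, job_B:*/16}
Op 3: register job_A */2 -> active={job_A:*/2, job_B:*/16}
Op 4: register job_D */8 -> active={job_A:*/2, job_B:*/16, job_D:*/8}
Op 5: register job_B */10 -> active={job_A:*/2, job_B:*/10, job_D:*/8}
Op 6: register job_C */17 -> active={job_A:*/2, job_B:*/10, job_C:*/17, job_D:*/8}
Op 7: unregister job_B -> active={job_A:*/2, job_C:*/17, job_D:*/8}
Op 8: register job_A */13 -> active={job_A:*/13, job_C:*/17, job_D:*/8}
Op 9: unregister job_D -> active={job_A:*/13, job_C:*/17}
Op 10: unregister job_C -> active={job_A:*/13}
Op 11: register job_A */10 -> active={job_A:*/10}
Op 12: unregister job_A -> active={}
Op 13: register job_C */6 -> active={job_C:*/6}
Final interval of job_C = 6
Next fire of job_C after T=195: (195//6+1)*6 = 198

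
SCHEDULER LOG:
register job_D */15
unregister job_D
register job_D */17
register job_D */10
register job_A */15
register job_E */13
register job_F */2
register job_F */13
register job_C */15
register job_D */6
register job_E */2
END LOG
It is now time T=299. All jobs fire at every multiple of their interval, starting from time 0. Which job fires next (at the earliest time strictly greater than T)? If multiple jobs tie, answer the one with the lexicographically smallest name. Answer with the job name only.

Answer: job_A

Derivation:
Op 1: register job_D */15 -> active={job_D:*/15}
Op 2: unregister job_D -> active={}
Op 3: register job_D */17 -> active={job_D:*/17}
Op 4: register job_D */10 -> active={job_D:*/10}
Op 5: register job_A */15 -> active={job_A:*/15, job_D:*/10}
Op 6: register job_E */13 -> active={job_A:*/15, job_D:*/10, job_E:*/13}
Op 7: register job_F */2 -> active={job_A:*/15, job_D:*/10, job_E:*/13, job_F:*/2}
Op 8: register job_F */13 -> active={job_A:*/15, job_D:*/10, job_E:*/13, job_F:*/13}
Op 9: register job_C */15 -> active={job_A:*/15, job_C:*/15, job_D:*/10, job_E:*/13, job_F:*/13}
Op 10: register job_D */6 -> active={job_A:*/15, job_C:*/15, job_D:*/6, job_E:*/13, job_F:*/13}
Op 11: register job_E */2 -> active={job_A:*/15, job_C:*/15, job_D:*/6, job_E:*/2, job_F:*/13}
  job_A: interval 15, next fire after T=299 is 300
  job_C: interval 15, next fire after T=299 is 300
  job_D: interval 6, next fire after T=299 is 300
  job_E: interval 2, next fire after T=299 is 300
  job_F: interval 13, next fire after T=299 is 312
Earliest = 300, winner (lex tiebreak) = job_A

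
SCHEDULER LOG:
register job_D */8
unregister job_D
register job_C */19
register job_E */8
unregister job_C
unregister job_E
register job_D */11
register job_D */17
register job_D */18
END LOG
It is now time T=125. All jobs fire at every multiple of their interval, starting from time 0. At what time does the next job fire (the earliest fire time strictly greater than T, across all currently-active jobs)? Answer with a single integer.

Answer: 126

Derivation:
Op 1: register job_D */8 -> active={job_D:*/8}
Op 2: unregister job_D -> active={}
Op 3: register job_C */19 -> active={job_C:*/19}
Op 4: register job_E */8 -> active={job_C:*/19, job_E:*/8}
Op 5: unregister job_C -> active={job_E:*/8}
Op 6: unregister job_E -> active={}
Op 7: register job_D */11 -> active={job_D:*/11}
Op 8: register job_D */17 -> active={job_D:*/17}
Op 9: register job_D */18 -> active={job_D:*/18}
  job_D: interval 18, next fire after T=125 is 126
Earliest fire time = 126 (job job_D)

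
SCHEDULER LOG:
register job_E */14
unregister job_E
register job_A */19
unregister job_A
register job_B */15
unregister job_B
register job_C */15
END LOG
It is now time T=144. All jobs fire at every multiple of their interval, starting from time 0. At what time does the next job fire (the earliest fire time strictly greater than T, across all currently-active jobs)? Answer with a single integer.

Op 1: register job_E */14 -> active={job_E:*/14}
Op 2: unregister job_E -> active={}
Op 3: register job_A */19 -> active={job_A:*/19}
Op 4: unregister job_A -> active={}
Op 5: register job_B */15 -> active={job_B:*/15}
Op 6: unregister job_B -> active={}
Op 7: register job_C */15 -> active={job_C:*/15}
  job_C: interval 15, next fire after T=144 is 150
Earliest fire time = 150 (job job_C)

Answer: 150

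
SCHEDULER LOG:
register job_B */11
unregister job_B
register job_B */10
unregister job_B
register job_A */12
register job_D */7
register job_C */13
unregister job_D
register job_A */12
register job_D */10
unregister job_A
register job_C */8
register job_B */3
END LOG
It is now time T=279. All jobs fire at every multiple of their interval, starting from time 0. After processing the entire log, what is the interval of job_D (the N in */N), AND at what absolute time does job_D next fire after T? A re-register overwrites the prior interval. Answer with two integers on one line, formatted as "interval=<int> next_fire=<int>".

Answer: interval=10 next_fire=280

Derivation:
Op 1: register job_B */11 -> active={job_B:*/11}
Op 2: unregister job_B -> active={}
Op 3: register job_B */10 -> active={job_B:*/10}
Op 4: unregister job_B -> active={}
Op 5: register job_A */12 -> active={job_A:*/12}
Op 6: register job_D */7 -> active={job_A:*/12, job_D:*/7}
Op 7: register job_C */13 -> active={job_A:*/12, job_C:*/13, job_D:*/7}
Op 8: unregister job_D -> active={job_A:*/12, job_C:*/13}
Op 9: register job_A */12 -> active={job_A:*/12, job_C:*/13}
Op 10: register job_D */10 -> active={job_A:*/12, job_C:*/13, job_D:*/10}
Op 11: unregister job_A -> active={job_C:*/13, job_D:*/10}
Op 12: register job_C */8 -> active={job_C:*/8, job_D:*/10}
Op 13: register job_B */3 -> active={job_B:*/3, job_C:*/8, job_D:*/10}
Final interval of job_D = 10
Next fire of job_D after T=279: (279//10+1)*10 = 280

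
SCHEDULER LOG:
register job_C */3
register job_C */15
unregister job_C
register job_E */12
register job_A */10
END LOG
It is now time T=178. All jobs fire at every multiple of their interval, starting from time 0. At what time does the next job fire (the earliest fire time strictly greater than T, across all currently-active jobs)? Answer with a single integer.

Op 1: register job_C */3 -> active={job_C:*/3}
Op 2: register job_C */15 -> active={job_C:*/15}
Op 3: unregister job_C -> active={}
Op 4: register job_E */12 -> active={job_E:*/12}
Op 5: register job_A */10 -> active={job_A:*/10, job_E:*/12}
  job_A: interval 10, next fire after T=178 is 180
  job_E: interval 12, next fire after T=178 is 180
Earliest fire time = 180 (job job_A)

Answer: 180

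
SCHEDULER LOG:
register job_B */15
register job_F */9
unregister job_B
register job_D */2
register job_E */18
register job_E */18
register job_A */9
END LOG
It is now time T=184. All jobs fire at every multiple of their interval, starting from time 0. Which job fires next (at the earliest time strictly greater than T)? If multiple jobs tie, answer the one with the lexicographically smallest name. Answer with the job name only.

Answer: job_D

Derivation:
Op 1: register job_B */15 -> active={job_B:*/15}
Op 2: register job_F */9 -> active={job_B:*/15, job_F:*/9}
Op 3: unregister job_B -> active={job_F:*/9}
Op 4: register job_D */2 -> active={job_D:*/2, job_F:*/9}
Op 5: register job_E */18 -> active={job_D:*/2, job_E:*/18, job_F:*/9}
Op 6: register job_E */18 -> active={job_D:*/2, job_E:*/18, job_F:*/9}
Op 7: register job_A */9 -> active={job_A:*/9, job_D:*/2, job_E:*/18, job_F:*/9}
  job_A: interval 9, next fire after T=184 is 189
  job_D: interval 2, next fire after T=184 is 186
  job_E: interval 18, next fire after T=184 is 198
  job_F: interval 9, next fire after T=184 is 189
Earliest = 186, winner (lex tiebreak) = job_D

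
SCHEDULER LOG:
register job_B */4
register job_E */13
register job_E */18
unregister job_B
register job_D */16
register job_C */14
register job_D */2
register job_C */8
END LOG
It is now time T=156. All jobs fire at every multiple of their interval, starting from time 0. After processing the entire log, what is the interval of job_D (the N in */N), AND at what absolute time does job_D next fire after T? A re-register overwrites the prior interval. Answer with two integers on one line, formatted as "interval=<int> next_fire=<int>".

Op 1: register job_B */4 -> active={job_B:*/4}
Op 2: register job_E */13 -> active={job_B:*/4, job_E:*/13}
Op 3: register job_E */18 -> active={job_B:*/4, job_E:*/18}
Op 4: unregister job_B -> active={job_E:*/18}
Op 5: register job_D */16 -> active={job_D:*/16, job_E:*/18}
Op 6: register job_C */14 -> active={job_C:*/14, job_D:*/16, job_E:*/18}
Op 7: register job_D */2 -> active={job_C:*/14, job_D:*/2, job_E:*/18}
Op 8: register job_C */8 -> active={job_C:*/8, job_D:*/2, job_E:*/18}
Final interval of job_D = 2
Next fire of job_D after T=156: (156//2+1)*2 = 158

Answer: interval=2 next_fire=158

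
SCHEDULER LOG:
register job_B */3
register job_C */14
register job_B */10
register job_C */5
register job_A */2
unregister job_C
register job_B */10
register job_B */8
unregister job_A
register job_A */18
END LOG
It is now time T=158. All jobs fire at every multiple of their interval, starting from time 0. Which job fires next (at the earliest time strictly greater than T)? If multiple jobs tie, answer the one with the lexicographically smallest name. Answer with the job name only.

Answer: job_B

Derivation:
Op 1: register job_B */3 -> active={job_B:*/3}
Op 2: register job_C */14 -> active={job_B:*/3, job_C:*/14}
Op 3: register job_B */10 -> active={job_B:*/10, job_C:*/14}
Op 4: register job_C */5 -> active={job_B:*/10, job_C:*/5}
Op 5: register job_A */2 -> active={job_A:*/2, job_B:*/10, job_C:*/5}
Op 6: unregister job_C -> active={job_A:*/2, job_B:*/10}
Op 7: register job_B */10 -> active={job_A:*/2, job_B:*/10}
Op 8: register job_B */8 -> active={job_A:*/2, job_B:*/8}
Op 9: unregister job_A -> active={job_B:*/8}
Op 10: register job_A */18 -> active={job_A:*/18, job_B:*/8}
  job_A: interval 18, next fire after T=158 is 162
  job_B: interval 8, next fire after T=158 is 160
Earliest = 160, winner (lex tiebreak) = job_B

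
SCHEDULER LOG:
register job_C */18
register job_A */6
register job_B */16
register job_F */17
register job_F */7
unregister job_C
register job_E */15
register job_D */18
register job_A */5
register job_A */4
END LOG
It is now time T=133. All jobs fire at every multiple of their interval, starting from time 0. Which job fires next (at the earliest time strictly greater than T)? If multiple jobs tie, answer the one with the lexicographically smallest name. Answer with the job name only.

Answer: job_E

Derivation:
Op 1: register job_C */18 -> active={job_C:*/18}
Op 2: register job_A */6 -> active={job_A:*/6, job_C:*/18}
Op 3: register job_B */16 -> active={job_A:*/6, job_B:*/16, job_C:*/18}
Op 4: register job_F */17 -> active={job_A:*/6, job_B:*/16, job_C:*/18, job_F:*/17}
Op 5: register job_F */7 -> active={job_A:*/6, job_B:*/16, job_C:*/18, job_F:*/7}
Op 6: unregister job_C -> active={job_A:*/6, job_B:*/16, job_F:*/7}
Op 7: register job_E */15 -> active={job_A:*/6, job_B:*/16, job_E:*/15, job_F:*/7}
Op 8: register job_D */18 -> active={job_A:*/6, job_B:*/16, job_D:*/18, job_E:*/15, job_F:*/7}
Op 9: register job_A */5 -> active={job_A:*/5, job_B:*/16, job_D:*/18, job_E:*/15, job_F:*/7}
Op 10: register job_A */4 -> active={job_A:*/4, job_B:*/16, job_D:*/18, job_E:*/15, job_F:*/7}
  job_A: interval 4, next fire after T=133 is 136
  job_B: interval 16, next fire after T=133 is 144
  job_D: interval 18, next fire after T=133 is 144
  job_E: interval 15, next fire after T=133 is 135
  job_F: interval 7, next fire after T=133 is 140
Earliest = 135, winner (lex tiebreak) = job_E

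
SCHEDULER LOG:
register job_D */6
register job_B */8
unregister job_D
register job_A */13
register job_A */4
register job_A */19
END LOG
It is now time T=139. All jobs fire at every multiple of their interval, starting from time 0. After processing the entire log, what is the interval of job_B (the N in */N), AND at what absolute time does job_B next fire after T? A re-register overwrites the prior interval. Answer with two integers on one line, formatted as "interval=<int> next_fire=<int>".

Answer: interval=8 next_fire=144

Derivation:
Op 1: register job_D */6 -> active={job_D:*/6}
Op 2: register job_B */8 -> active={job_B:*/8, job_D:*/6}
Op 3: unregister job_D -> active={job_B:*/8}
Op 4: register job_A */13 -> active={job_A:*/13, job_B:*/8}
Op 5: register job_A */4 -> active={job_A:*/4, job_B:*/8}
Op 6: register job_A */19 -> active={job_A:*/19, job_B:*/8}
Final interval of job_B = 8
Next fire of job_B after T=139: (139//8+1)*8 = 144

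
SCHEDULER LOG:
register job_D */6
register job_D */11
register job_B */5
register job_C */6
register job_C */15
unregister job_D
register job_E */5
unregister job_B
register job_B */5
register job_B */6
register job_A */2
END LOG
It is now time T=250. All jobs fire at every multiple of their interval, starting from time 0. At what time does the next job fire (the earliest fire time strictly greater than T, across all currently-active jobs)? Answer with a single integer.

Op 1: register job_D */6 -> active={job_D:*/6}
Op 2: register job_D */11 -> active={job_D:*/11}
Op 3: register job_B */5 -> active={job_B:*/5, job_D:*/11}
Op 4: register job_C */6 -> active={job_B:*/5, job_C:*/6, job_D:*/11}
Op 5: register job_C */15 -> active={job_B:*/5, job_C:*/15, job_D:*/11}
Op 6: unregister job_D -> active={job_B:*/5, job_C:*/15}
Op 7: register job_E */5 -> active={job_B:*/5, job_C:*/15, job_E:*/5}
Op 8: unregister job_B -> active={job_C:*/15, job_E:*/5}
Op 9: register job_B */5 -> active={job_B:*/5, job_C:*/15, job_E:*/5}
Op 10: register job_B */6 -> active={job_B:*/6, job_C:*/15, job_E:*/5}
Op 11: register job_A */2 -> active={job_A:*/2, job_B:*/6, job_C:*/15, job_E:*/5}
  job_A: interval 2, next fire after T=250 is 252
  job_B: interval 6, next fire after T=250 is 252
  job_C: interval 15, next fire after T=250 is 255
  job_E: interval 5, next fire after T=250 is 255
Earliest fire time = 252 (job job_A)

Answer: 252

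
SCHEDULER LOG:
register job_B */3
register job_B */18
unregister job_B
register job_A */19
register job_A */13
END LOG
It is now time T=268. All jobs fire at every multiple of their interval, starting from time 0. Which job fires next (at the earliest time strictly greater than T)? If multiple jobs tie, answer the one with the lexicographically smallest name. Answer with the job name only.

Op 1: register job_B */3 -> active={job_B:*/3}
Op 2: register job_B */18 -> active={job_B:*/18}
Op 3: unregister job_B -> active={}
Op 4: register job_A */19 -> active={job_A:*/19}
Op 5: register job_A */13 -> active={job_A:*/13}
  job_A: interval 13, next fire after T=268 is 273
Earliest = 273, winner (lex tiebreak) = job_A

Answer: job_A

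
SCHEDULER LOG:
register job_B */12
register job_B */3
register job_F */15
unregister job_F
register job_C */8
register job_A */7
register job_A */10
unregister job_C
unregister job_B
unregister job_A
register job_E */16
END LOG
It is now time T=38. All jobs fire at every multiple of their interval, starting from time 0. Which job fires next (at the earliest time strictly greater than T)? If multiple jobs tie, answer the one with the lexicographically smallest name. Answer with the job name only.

Op 1: register job_B */12 -> active={job_B:*/12}
Op 2: register job_B */3 -> active={job_B:*/3}
Op 3: register job_F */15 -> active={job_B:*/3, job_F:*/15}
Op 4: unregister job_F -> active={job_B:*/3}
Op 5: register job_C */8 -> active={job_B:*/3, job_C:*/8}
Op 6: register job_A */7 -> active={job_A:*/7, job_B:*/3, job_C:*/8}
Op 7: register job_A */10 -> active={job_A:*/10, job_B:*/3, job_C:*/8}
Op 8: unregister job_C -> active={job_A:*/10, job_B:*/3}
Op 9: unregister job_B -> active={job_A:*/10}
Op 10: unregister job_A -> active={}
Op 11: register job_E */16 -> active={job_E:*/16}
  job_E: interval 16, next fire after T=38 is 48
Earliest = 48, winner (lex tiebreak) = job_E

Answer: job_E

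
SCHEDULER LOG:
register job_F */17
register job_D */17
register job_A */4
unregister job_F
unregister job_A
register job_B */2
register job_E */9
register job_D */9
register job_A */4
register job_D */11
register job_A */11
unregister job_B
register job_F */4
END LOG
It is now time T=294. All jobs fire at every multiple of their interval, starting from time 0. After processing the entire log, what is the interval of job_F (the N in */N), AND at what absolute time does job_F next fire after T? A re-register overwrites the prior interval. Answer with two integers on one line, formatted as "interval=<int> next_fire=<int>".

Answer: interval=4 next_fire=296

Derivation:
Op 1: register job_F */17 -> active={job_F:*/17}
Op 2: register job_D */17 -> active={job_D:*/17, job_F:*/17}
Op 3: register job_A */4 -> active={job_A:*/4, job_D:*/17, job_F:*/17}
Op 4: unregister job_F -> active={job_A:*/4, job_D:*/17}
Op 5: unregister job_A -> active={job_D:*/17}
Op 6: register job_B */2 -> active={job_B:*/2, job_D:*/17}
Op 7: register job_E */9 -> active={job_B:*/2, job_D:*/17, job_E:*/9}
Op 8: register job_D */9 -> active={job_B:*/2, job_D:*/9, job_E:*/9}
Op 9: register job_A */4 -> active={job_A:*/4, job_B:*/2, job_D:*/9, job_E:*/9}
Op 10: register job_D */11 -> active={job_A:*/4, job_B:*/2, job_D:*/11, job_E:*/9}
Op 11: register job_A */11 -> active={job_A:*/11, job_B:*/2, job_D:*/11, job_E:*/9}
Op 12: unregister job_B -> active={job_A:*/11, job_D:*/11, job_E:*/9}
Op 13: register job_F */4 -> active={job_A:*/11, job_D:*/11, job_E:*/9, job_F:*/4}
Final interval of job_F = 4
Next fire of job_F after T=294: (294//4+1)*4 = 296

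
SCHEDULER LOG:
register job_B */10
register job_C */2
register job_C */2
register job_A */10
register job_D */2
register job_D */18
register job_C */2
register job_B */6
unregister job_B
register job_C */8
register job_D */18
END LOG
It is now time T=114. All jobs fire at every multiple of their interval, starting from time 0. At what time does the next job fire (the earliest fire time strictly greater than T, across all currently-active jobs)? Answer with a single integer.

Op 1: register job_B */10 -> active={job_B:*/10}
Op 2: register job_C */2 -> active={job_B:*/10, job_C:*/2}
Op 3: register job_C */2 -> active={job_B:*/10, job_C:*/2}
Op 4: register job_A */10 -> active={job_A:*/10, job_B:*/10, job_C:*/2}
Op 5: register job_D */2 -> active={job_A:*/10, job_B:*/10, job_C:*/2, job_D:*/2}
Op 6: register job_D */18 -> active={job_A:*/10, job_B:*/10, job_C:*/2, job_D:*/18}
Op 7: register job_C */2 -> active={job_A:*/10, job_B:*/10, job_C:*/2, job_D:*/18}
Op 8: register job_B */6 -> active={job_A:*/10, job_B:*/6, job_C:*/2, job_D:*/18}
Op 9: unregister job_B -> active={job_A:*/10, job_C:*/2, job_D:*/18}
Op 10: register job_C */8 -> active={job_A:*/10, job_C:*/8, job_D:*/18}
Op 11: register job_D */18 -> active={job_A:*/10, job_C:*/8, job_D:*/18}
  job_A: interval 10, next fire after T=114 is 120
  job_C: interval 8, next fire after T=114 is 120
  job_D: interval 18, next fire after T=114 is 126
Earliest fire time = 120 (job job_A)

Answer: 120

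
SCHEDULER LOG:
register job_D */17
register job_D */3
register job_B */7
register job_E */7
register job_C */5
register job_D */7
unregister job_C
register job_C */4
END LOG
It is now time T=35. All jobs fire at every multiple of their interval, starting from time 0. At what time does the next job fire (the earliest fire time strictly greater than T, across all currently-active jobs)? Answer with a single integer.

Op 1: register job_D */17 -> active={job_D:*/17}
Op 2: register job_D */3 -> active={job_D:*/3}
Op 3: register job_B */7 -> active={job_B:*/7, job_D:*/3}
Op 4: register job_E */7 -> active={job_B:*/7, job_D:*/3, job_E:*/7}
Op 5: register job_C */5 -> active={job_B:*/7, job_C:*/5, job_D:*/3, job_E:*/7}
Op 6: register job_D */7 -> active={job_B:*/7, job_C:*/5, job_D:*/7, job_E:*/7}
Op 7: unregister job_C -> active={job_B:*/7, job_D:*/7, job_E:*/7}
Op 8: register job_C */4 -> active={job_B:*/7, job_C:*/4, job_D:*/7, job_E:*/7}
  job_B: interval 7, next fire after T=35 is 42
  job_C: interval 4, next fire after T=35 is 36
  job_D: interval 7, next fire after T=35 is 42
  job_E: interval 7, next fire after T=35 is 42
Earliest fire time = 36 (job job_C)

Answer: 36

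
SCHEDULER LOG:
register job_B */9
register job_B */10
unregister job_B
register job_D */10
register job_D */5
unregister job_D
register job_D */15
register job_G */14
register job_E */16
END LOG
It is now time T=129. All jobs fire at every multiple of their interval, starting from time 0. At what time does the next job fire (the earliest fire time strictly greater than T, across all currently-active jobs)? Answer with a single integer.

Op 1: register job_B */9 -> active={job_B:*/9}
Op 2: register job_B */10 -> active={job_B:*/10}
Op 3: unregister job_B -> active={}
Op 4: register job_D */10 -> active={job_D:*/10}
Op 5: register job_D */5 -> active={job_D:*/5}
Op 6: unregister job_D -> active={}
Op 7: register job_D */15 -> active={job_D:*/15}
Op 8: register job_G */14 -> active={job_D:*/15, job_G:*/14}
Op 9: register job_E */16 -> active={job_D:*/15, job_E:*/16, job_G:*/14}
  job_D: interval 15, next fire after T=129 is 135
  job_E: interval 16, next fire after T=129 is 144
  job_G: interval 14, next fire after T=129 is 140
Earliest fire time = 135 (job job_D)

Answer: 135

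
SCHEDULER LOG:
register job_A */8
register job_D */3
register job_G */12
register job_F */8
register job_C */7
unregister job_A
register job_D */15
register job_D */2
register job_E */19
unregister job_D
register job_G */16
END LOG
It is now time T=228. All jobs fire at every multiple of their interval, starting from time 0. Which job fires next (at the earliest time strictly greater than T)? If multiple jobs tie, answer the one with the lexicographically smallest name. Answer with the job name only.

Answer: job_C

Derivation:
Op 1: register job_A */8 -> active={job_A:*/8}
Op 2: register job_D */3 -> active={job_A:*/8, job_D:*/3}
Op 3: register job_G */12 -> active={job_A:*/8, job_D:*/3, job_G:*/12}
Op 4: register job_F */8 -> active={job_A:*/8, job_D:*/3, job_F:*/8, job_G:*/12}
Op 5: register job_C */7 -> active={job_A:*/8, job_C:*/7, job_D:*/3, job_F:*/8, job_G:*/12}
Op 6: unregister job_A -> active={job_C:*/7, job_D:*/3, job_F:*/8, job_G:*/12}
Op 7: register job_D */15 -> active={job_C:*/7, job_D:*/15, job_F:*/8, job_G:*/12}
Op 8: register job_D */2 -> active={job_C:*/7, job_D:*/2, job_F:*/8, job_G:*/12}
Op 9: register job_E */19 -> active={job_C:*/7, job_D:*/2, job_E:*/19, job_F:*/8, job_G:*/12}
Op 10: unregister job_D -> active={job_C:*/7, job_E:*/19, job_F:*/8, job_G:*/12}
Op 11: register job_G */16 -> active={job_C:*/7, job_E:*/19, job_F:*/8, job_G:*/16}
  job_C: interval 7, next fire after T=228 is 231
  job_E: interval 19, next fire after T=228 is 247
  job_F: interval 8, next fire after T=228 is 232
  job_G: interval 16, next fire after T=228 is 240
Earliest = 231, winner (lex tiebreak) = job_C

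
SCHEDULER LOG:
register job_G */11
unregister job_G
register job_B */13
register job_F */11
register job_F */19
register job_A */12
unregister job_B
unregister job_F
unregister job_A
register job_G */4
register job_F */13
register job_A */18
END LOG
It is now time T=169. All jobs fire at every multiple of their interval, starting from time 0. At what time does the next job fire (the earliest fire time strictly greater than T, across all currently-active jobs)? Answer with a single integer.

Op 1: register job_G */11 -> active={job_G:*/11}
Op 2: unregister job_G -> active={}
Op 3: register job_B */13 -> active={job_B:*/13}
Op 4: register job_F */11 -> active={job_B:*/13, job_F:*/11}
Op 5: register job_F */19 -> active={job_B:*/13, job_F:*/19}
Op 6: register job_A */12 -> active={job_A:*/12, job_B:*/13, job_F:*/19}
Op 7: unregister job_B -> active={job_A:*/12, job_F:*/19}
Op 8: unregister job_F -> active={job_A:*/12}
Op 9: unregister job_A -> active={}
Op 10: register job_G */4 -> active={job_G:*/4}
Op 11: register job_F */13 -> active={job_F:*/13, job_G:*/4}
Op 12: register job_A */18 -> active={job_A:*/18, job_F:*/13, job_G:*/4}
  job_A: interval 18, next fire after T=169 is 180
  job_F: interval 13, next fire after T=169 is 182
  job_G: interval 4, next fire after T=169 is 172
Earliest fire time = 172 (job job_G)

Answer: 172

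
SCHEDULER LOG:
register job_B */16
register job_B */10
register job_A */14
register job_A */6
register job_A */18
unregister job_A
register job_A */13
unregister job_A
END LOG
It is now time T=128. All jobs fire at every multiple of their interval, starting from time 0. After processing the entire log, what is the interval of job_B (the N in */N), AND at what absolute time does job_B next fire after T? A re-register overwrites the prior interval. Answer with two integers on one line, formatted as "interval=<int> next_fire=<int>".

Op 1: register job_B */16 -> active={job_B:*/16}
Op 2: register job_B */10 -> active={job_B:*/10}
Op 3: register job_A */14 -> active={job_A:*/14, job_B:*/10}
Op 4: register job_A */6 -> active={job_A:*/6, job_B:*/10}
Op 5: register job_A */18 -> active={job_A:*/18, job_B:*/10}
Op 6: unregister job_A -> active={job_B:*/10}
Op 7: register job_A */13 -> active={job_A:*/13, job_B:*/10}
Op 8: unregister job_A -> active={job_B:*/10}
Final interval of job_B = 10
Next fire of job_B after T=128: (128//10+1)*10 = 130

Answer: interval=10 next_fire=130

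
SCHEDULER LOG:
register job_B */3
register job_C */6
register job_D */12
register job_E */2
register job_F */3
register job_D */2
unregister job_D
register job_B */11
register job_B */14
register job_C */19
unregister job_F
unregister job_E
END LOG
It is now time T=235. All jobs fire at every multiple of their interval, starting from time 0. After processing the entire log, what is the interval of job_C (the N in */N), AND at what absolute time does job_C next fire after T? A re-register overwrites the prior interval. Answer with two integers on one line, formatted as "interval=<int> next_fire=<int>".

Op 1: register job_B */3 -> active={job_B:*/3}
Op 2: register job_C */6 -> active={job_B:*/3, job_C:*/6}
Op 3: register job_D */12 -> active={job_B:*/3, job_C:*/6, job_D:*/12}
Op 4: register job_E */2 -> active={job_B:*/3, job_C:*/6, job_D:*/12, job_E:*/2}
Op 5: register job_F */3 -> active={job_B:*/3, job_C:*/6, job_D:*/12, job_E:*/2, job_F:*/3}
Op 6: register job_D */2 -> active={job_B:*/3, job_C:*/6, job_D:*/2, job_E:*/2, job_F:*/3}
Op 7: unregister job_D -> active={job_B:*/3, job_C:*/6, job_E:*/2, job_F:*/3}
Op 8: register job_B */11 -> active={job_B:*/11, job_C:*/6, job_E:*/2, job_F:*/3}
Op 9: register job_B */14 -> active={job_B:*/14, job_C:*/6, job_E:*/2, job_F:*/3}
Op 10: register job_C */19 -> active={job_B:*/14, job_C:*/19, job_E:*/2, job_F:*/3}
Op 11: unregister job_F -> active={job_B:*/14, job_C:*/19, job_E:*/2}
Op 12: unregister job_E -> active={job_B:*/14, job_C:*/19}
Final interval of job_C = 19
Next fire of job_C after T=235: (235//19+1)*19 = 247

Answer: interval=19 next_fire=247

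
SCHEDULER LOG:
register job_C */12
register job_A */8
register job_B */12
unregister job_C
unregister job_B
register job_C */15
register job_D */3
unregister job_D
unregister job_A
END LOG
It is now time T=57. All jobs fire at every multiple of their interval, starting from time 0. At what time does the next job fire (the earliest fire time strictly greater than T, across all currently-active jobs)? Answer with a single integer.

Op 1: register job_C */12 -> active={job_C:*/12}
Op 2: register job_A */8 -> active={job_A:*/8, job_C:*/12}
Op 3: register job_B */12 -> active={job_A:*/8, job_B:*/12, job_C:*/12}
Op 4: unregister job_C -> active={job_A:*/8, job_B:*/12}
Op 5: unregister job_B -> active={job_A:*/8}
Op 6: register job_C */15 -> active={job_A:*/8, job_C:*/15}
Op 7: register job_D */3 -> active={job_A:*/8, job_C:*/15, job_D:*/3}
Op 8: unregister job_D -> active={job_A:*/8, job_C:*/15}
Op 9: unregister job_A -> active={job_C:*/15}
  job_C: interval 15, next fire after T=57 is 60
Earliest fire time = 60 (job job_C)

Answer: 60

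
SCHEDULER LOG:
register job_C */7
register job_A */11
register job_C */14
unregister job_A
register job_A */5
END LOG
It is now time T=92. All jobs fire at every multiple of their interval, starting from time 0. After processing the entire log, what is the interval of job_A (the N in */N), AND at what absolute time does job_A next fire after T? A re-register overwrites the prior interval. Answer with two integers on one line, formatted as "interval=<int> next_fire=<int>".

Op 1: register job_C */7 -> active={job_C:*/7}
Op 2: register job_A */11 -> active={job_A:*/11, job_C:*/7}
Op 3: register job_C */14 -> active={job_A:*/11, job_C:*/14}
Op 4: unregister job_A -> active={job_C:*/14}
Op 5: register job_A */5 -> active={job_A:*/5, job_C:*/14}
Final interval of job_A = 5
Next fire of job_A after T=92: (92//5+1)*5 = 95

Answer: interval=5 next_fire=95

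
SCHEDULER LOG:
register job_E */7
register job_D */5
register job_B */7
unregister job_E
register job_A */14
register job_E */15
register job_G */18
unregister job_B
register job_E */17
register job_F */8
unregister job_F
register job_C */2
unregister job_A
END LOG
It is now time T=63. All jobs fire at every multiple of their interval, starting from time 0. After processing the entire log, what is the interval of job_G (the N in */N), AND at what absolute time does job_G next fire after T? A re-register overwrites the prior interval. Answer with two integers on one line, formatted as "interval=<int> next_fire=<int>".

Answer: interval=18 next_fire=72

Derivation:
Op 1: register job_E */7 -> active={job_E:*/7}
Op 2: register job_D */5 -> active={job_D:*/5, job_E:*/7}
Op 3: register job_B */7 -> active={job_B:*/7, job_D:*/5, job_E:*/7}
Op 4: unregister job_E -> active={job_B:*/7, job_D:*/5}
Op 5: register job_A */14 -> active={job_A:*/14, job_B:*/7, job_D:*/5}
Op 6: register job_E */15 -> active={job_A:*/14, job_B:*/7, job_D:*/5, job_E:*/15}
Op 7: register job_G */18 -> active={job_A:*/14, job_B:*/7, job_D:*/5, job_E:*/15, job_G:*/18}
Op 8: unregister job_B -> active={job_A:*/14, job_D:*/5, job_E:*/15, job_G:*/18}
Op 9: register job_E */17 -> active={job_A:*/14, job_D:*/5, job_E:*/17, job_G:*/18}
Op 10: register job_F */8 -> active={job_A:*/14, job_D:*/5, job_E:*/17, job_F:*/8, job_G:*/18}
Op 11: unregister job_F -> active={job_A:*/14, job_D:*/5, job_E:*/17, job_G:*/18}
Op 12: register job_C */2 -> active={job_A:*/14, job_C:*/2, job_D:*/5, job_E:*/17, job_G:*/18}
Op 13: unregister job_A -> active={job_C:*/2, job_D:*/5, job_E:*/17, job_G:*/18}
Final interval of job_G = 18
Next fire of job_G after T=63: (63//18+1)*18 = 72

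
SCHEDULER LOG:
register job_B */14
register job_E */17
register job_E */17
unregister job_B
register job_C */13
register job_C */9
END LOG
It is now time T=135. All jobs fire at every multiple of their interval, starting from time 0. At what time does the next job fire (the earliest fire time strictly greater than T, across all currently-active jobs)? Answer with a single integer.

Op 1: register job_B */14 -> active={job_B:*/14}
Op 2: register job_E */17 -> active={job_B:*/14, job_E:*/17}
Op 3: register job_E */17 -> active={job_B:*/14, job_E:*/17}
Op 4: unregister job_B -> active={job_E:*/17}
Op 5: register job_C */13 -> active={job_C:*/13, job_E:*/17}
Op 6: register job_C */9 -> active={job_C:*/9, job_E:*/17}
  job_C: interval 9, next fire after T=135 is 144
  job_E: interval 17, next fire after T=135 is 136
Earliest fire time = 136 (job job_E)

Answer: 136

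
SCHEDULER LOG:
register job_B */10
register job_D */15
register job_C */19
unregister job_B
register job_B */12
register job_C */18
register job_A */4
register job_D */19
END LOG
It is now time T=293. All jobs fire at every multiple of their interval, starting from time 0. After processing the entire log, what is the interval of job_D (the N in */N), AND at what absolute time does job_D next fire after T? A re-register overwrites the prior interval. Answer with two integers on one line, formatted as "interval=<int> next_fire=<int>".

Answer: interval=19 next_fire=304

Derivation:
Op 1: register job_B */10 -> active={job_B:*/10}
Op 2: register job_D */15 -> active={job_B:*/10, job_D:*/15}
Op 3: register job_C */19 -> active={job_B:*/10, job_C:*/19, job_D:*/15}
Op 4: unregister job_B -> active={job_C:*/19, job_D:*/15}
Op 5: register job_B */12 -> active={job_B:*/12, job_C:*/19, job_D:*/15}
Op 6: register job_C */18 -> active={job_B:*/12, job_C:*/18, job_D:*/15}
Op 7: register job_A */4 -> active={job_A:*/4, job_B:*/12, job_C:*/18, job_D:*/15}
Op 8: register job_D */19 -> active={job_A:*/4, job_B:*/12, job_C:*/18, job_D:*/19}
Final interval of job_D = 19
Next fire of job_D after T=293: (293//19+1)*19 = 304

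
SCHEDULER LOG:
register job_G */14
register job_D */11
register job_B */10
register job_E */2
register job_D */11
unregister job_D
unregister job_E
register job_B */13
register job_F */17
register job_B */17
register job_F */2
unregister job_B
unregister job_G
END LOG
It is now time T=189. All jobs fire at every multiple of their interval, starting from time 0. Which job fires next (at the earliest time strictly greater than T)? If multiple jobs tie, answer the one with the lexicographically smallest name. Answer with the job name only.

Answer: job_F

Derivation:
Op 1: register job_G */14 -> active={job_G:*/14}
Op 2: register job_D */11 -> active={job_D:*/11, job_G:*/14}
Op 3: register job_B */10 -> active={job_B:*/10, job_D:*/11, job_G:*/14}
Op 4: register job_E */2 -> active={job_B:*/10, job_D:*/11, job_E:*/2, job_G:*/14}
Op 5: register job_D */11 -> active={job_B:*/10, job_D:*/11, job_E:*/2, job_G:*/14}
Op 6: unregister job_D -> active={job_B:*/10, job_E:*/2, job_G:*/14}
Op 7: unregister job_E -> active={job_B:*/10, job_G:*/14}
Op 8: register job_B */13 -> active={job_B:*/13, job_G:*/14}
Op 9: register job_F */17 -> active={job_B:*/13, job_F:*/17, job_G:*/14}
Op 10: register job_B */17 -> active={job_B:*/17, job_F:*/17, job_G:*/14}
Op 11: register job_F */2 -> active={job_B:*/17, job_F:*/2, job_G:*/14}
Op 12: unregister job_B -> active={job_F:*/2, job_G:*/14}
Op 13: unregister job_G -> active={job_F:*/2}
  job_F: interval 2, next fire after T=189 is 190
Earliest = 190, winner (lex tiebreak) = job_F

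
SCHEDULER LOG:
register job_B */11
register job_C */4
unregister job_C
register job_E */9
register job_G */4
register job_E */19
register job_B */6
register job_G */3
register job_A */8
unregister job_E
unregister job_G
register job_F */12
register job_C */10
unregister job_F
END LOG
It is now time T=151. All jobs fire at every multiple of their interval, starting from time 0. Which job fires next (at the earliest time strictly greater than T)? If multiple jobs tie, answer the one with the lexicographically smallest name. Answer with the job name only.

Op 1: register job_B */11 -> active={job_B:*/11}
Op 2: register job_C */4 -> active={job_B:*/11, job_C:*/4}
Op 3: unregister job_C -> active={job_B:*/11}
Op 4: register job_E */9 -> active={job_B:*/11, job_E:*/9}
Op 5: register job_G */4 -> active={job_B:*/11, job_E:*/9, job_G:*/4}
Op 6: register job_E */19 -> active={job_B:*/11, job_E:*/19, job_G:*/4}
Op 7: register job_B */6 -> active={job_B:*/6, job_E:*/19, job_G:*/4}
Op 8: register job_G */3 -> active={job_B:*/6, job_E:*/19, job_G:*/3}
Op 9: register job_A */8 -> active={job_A:*/8, job_B:*/6, job_E:*/19, job_G:*/3}
Op 10: unregister job_E -> active={job_A:*/8, job_B:*/6, job_G:*/3}
Op 11: unregister job_G -> active={job_A:*/8, job_B:*/6}
Op 12: register job_F */12 -> active={job_A:*/8, job_B:*/6, job_F:*/12}
Op 13: register job_C */10 -> active={job_A:*/8, job_B:*/6, job_C:*/10, job_F:*/12}
Op 14: unregister job_F -> active={job_A:*/8, job_B:*/6, job_C:*/10}
  job_A: interval 8, next fire after T=151 is 152
  job_B: interval 6, next fire after T=151 is 156
  job_C: interval 10, next fire after T=151 is 160
Earliest = 152, winner (lex tiebreak) = job_A

Answer: job_A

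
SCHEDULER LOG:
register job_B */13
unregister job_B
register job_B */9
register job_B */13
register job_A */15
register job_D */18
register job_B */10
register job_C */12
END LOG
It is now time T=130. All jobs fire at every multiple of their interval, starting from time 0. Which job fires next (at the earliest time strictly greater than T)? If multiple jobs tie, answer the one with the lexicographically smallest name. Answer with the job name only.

Answer: job_C

Derivation:
Op 1: register job_B */13 -> active={job_B:*/13}
Op 2: unregister job_B -> active={}
Op 3: register job_B */9 -> active={job_B:*/9}
Op 4: register job_B */13 -> active={job_B:*/13}
Op 5: register job_A */15 -> active={job_A:*/15, job_B:*/13}
Op 6: register job_D */18 -> active={job_A:*/15, job_B:*/13, job_D:*/18}
Op 7: register job_B */10 -> active={job_A:*/15, job_B:*/10, job_D:*/18}
Op 8: register job_C */12 -> active={job_A:*/15, job_B:*/10, job_C:*/12, job_D:*/18}
  job_A: interval 15, next fire after T=130 is 135
  job_B: interval 10, next fire after T=130 is 140
  job_C: interval 12, next fire after T=130 is 132
  job_D: interval 18, next fire after T=130 is 144
Earliest = 132, winner (lex tiebreak) = job_C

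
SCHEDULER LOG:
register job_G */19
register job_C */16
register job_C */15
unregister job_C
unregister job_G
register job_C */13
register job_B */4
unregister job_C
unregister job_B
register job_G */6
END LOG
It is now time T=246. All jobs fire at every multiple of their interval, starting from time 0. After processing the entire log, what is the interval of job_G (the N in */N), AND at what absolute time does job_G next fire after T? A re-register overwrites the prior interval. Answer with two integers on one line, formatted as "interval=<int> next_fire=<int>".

Answer: interval=6 next_fire=252

Derivation:
Op 1: register job_G */19 -> active={job_G:*/19}
Op 2: register job_C */16 -> active={job_C:*/16, job_G:*/19}
Op 3: register job_C */15 -> active={job_C:*/15, job_G:*/19}
Op 4: unregister job_C -> active={job_G:*/19}
Op 5: unregister job_G -> active={}
Op 6: register job_C */13 -> active={job_C:*/13}
Op 7: register job_B */4 -> active={job_B:*/4, job_C:*/13}
Op 8: unregister job_C -> active={job_B:*/4}
Op 9: unregister job_B -> active={}
Op 10: register job_G */6 -> active={job_G:*/6}
Final interval of job_G = 6
Next fire of job_G after T=246: (246//6+1)*6 = 252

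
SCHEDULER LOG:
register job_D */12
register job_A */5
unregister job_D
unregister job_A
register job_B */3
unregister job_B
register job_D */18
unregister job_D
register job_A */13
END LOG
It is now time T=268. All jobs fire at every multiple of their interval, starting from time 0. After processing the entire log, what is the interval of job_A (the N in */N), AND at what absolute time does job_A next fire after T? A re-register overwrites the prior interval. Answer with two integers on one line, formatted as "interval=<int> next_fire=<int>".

Op 1: register job_D */12 -> active={job_D:*/12}
Op 2: register job_A */5 -> active={job_A:*/5, job_D:*/12}
Op 3: unregister job_D -> active={job_A:*/5}
Op 4: unregister job_A -> active={}
Op 5: register job_B */3 -> active={job_B:*/3}
Op 6: unregister job_B -> active={}
Op 7: register job_D */18 -> active={job_D:*/18}
Op 8: unregister job_D -> active={}
Op 9: register job_A */13 -> active={job_A:*/13}
Final interval of job_A = 13
Next fire of job_A after T=268: (268//13+1)*13 = 273

Answer: interval=13 next_fire=273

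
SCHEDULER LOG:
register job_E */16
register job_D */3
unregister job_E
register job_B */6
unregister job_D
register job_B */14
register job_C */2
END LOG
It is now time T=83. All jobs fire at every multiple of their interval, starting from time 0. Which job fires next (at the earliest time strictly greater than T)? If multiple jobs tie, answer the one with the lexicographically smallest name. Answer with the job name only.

Op 1: register job_E */16 -> active={job_E:*/16}
Op 2: register job_D */3 -> active={job_D:*/3, job_E:*/16}
Op 3: unregister job_E -> active={job_D:*/3}
Op 4: register job_B */6 -> active={job_B:*/6, job_D:*/3}
Op 5: unregister job_D -> active={job_B:*/6}
Op 6: register job_B */14 -> active={job_B:*/14}
Op 7: register job_C */2 -> active={job_B:*/14, job_C:*/2}
  job_B: interval 14, next fire after T=83 is 84
  job_C: interval 2, next fire after T=83 is 84
Earliest = 84, winner (lex tiebreak) = job_B

Answer: job_B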